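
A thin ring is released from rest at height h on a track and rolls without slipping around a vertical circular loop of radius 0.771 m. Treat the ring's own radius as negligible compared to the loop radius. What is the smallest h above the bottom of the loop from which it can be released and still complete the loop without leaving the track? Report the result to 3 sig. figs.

The moment of inertia is MR², giving k ≡ I/(MR²) = 1.
At the top of the loop, the minimum-contact condition is Mg = Mv_top²/r, so v_top² = gr.
With ω = v/R, the kinetic energy at speed v is ½(1+k)Mv² = Mv².
Energy conservation from release (height h) to the top (height 2r): Mgh = Mg(2r) + M·gr.
Thus h_min = 2r + (1+k)r/2 = r(2 + 2/2) = 0.771 × 3 ≈ 2.31 m.

h_min ≈ 2.31 m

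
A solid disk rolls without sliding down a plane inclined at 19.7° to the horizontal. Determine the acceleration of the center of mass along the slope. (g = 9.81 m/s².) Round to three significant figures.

The moment of inertia is (1/2)MR², giving k ≡ I/(MR²) = 0.5.
Translational: Mg sinθ − f = Ma. Rotational about the CM: fR = Iα = kMRa, so f = kMa.
Eliminating f: Mg sinθ = (1+k)Ma, so a = g sinθ/(1+k) = 9.81 × sin19.7° / 1.5 ≈ 2.20 m/s².

a ≈ 2.20 m/s²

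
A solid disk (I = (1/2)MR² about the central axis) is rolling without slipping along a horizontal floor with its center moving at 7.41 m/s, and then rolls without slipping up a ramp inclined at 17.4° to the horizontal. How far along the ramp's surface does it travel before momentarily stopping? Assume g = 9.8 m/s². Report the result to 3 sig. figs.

The moment of inertia is (1/2)MR², giving k ≡ I/(MR²) = 0.5.
Rolling without slipping gives ω = v/R, so the total kinetic energy is ½Mv² + ½Iω² = ½(1+k)Mv² = (3/4)Mv².
Setting this equal to Mgh gives the vertical rise h = (1+k)v₀²/(2g) = 1.5×7.41²/(2×9.8) = 4.202 m.
Along the incline, d = h/sinθ = 4.202/sin17.4° ≈ 14.1 m.

d ≈ 14.1 m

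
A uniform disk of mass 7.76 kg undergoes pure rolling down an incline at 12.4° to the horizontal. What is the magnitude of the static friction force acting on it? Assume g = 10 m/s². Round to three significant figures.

f ≈ 5.55 N

For this body I = (1/2)MR², i.e. k = I/(MR²) = 0.5.
Along the incline Mg sinθ − f = Ma, and torque about the center fR = Iα = kMR²(a/R) gives f = kMa.
Combining, a = g sinθ/(1+k) and f = kMa = kMg sinθ/(1+k).
f = 0.5 × 7.76 × 10 × sin12.4° / 1.5 ≈ 5.55 N.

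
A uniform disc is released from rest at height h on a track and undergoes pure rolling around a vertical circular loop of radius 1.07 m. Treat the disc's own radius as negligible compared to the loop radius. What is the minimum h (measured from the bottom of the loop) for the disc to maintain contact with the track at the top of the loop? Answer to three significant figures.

h_min ≈ 2.94 m

The moment of inertia is (1/2)MR², giving k ≡ I/(MR²) = 0.5.
At the top, contact is just lost when gravity alone supplies the centripetal force: Mg = Mv_top²/r, i.e. v_top² = gr.
With ω = v/R, the kinetic energy at speed v is ½(1+k)Mv² = (3/4)Mv².
Energy conservation from release (height h) to the top (height 2r): Mgh = Mg(2r) + (3/4)M·gr.
Thus h_min = 2r + (1+k)r/2 = r(2 + 1.5/2) = 1.07 × 2.75 ≈ 2.94 m.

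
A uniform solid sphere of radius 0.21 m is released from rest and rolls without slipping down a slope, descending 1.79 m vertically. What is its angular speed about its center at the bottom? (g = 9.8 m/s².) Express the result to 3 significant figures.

ω ≈ 23.8 rad/s

Here I = (2/5)MR², so the shape factor k = I/(MR²) = 0.4.
Rolling without slipping gives ω = v/R, so the total kinetic energy is ½Mv² + ½Iω² = ½(1+k)Mv² = (7/10)Mv².
Energy conservation Mgh = ½(1+k)Mv² gives v = √(2gh/(1+k)) = √(2 × 9.8 × 1.79 / 1.4) = 5.006 m/s.
The angular speed follows from ω = v/R = 5.006/0.21 ≈ 23.8 rad/s.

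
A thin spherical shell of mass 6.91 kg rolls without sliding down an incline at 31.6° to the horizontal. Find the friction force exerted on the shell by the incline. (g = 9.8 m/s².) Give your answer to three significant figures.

The moment of inertia is (2/3)MR², giving k ≡ I/(MR²) = 2/3.
Along the incline Mg sinθ − f = Ma, and torque about the center fR = Iα = kMR²(a/R) gives f = kMa.
Combining, a = g sinθ/(1+k) and f = kMa = kMg sinθ/(1+k).
f = (2/3) × 6.91 × 9.8 × sin31.6° / 1.667 ≈ 14.2 N.

f ≈ 14.2 N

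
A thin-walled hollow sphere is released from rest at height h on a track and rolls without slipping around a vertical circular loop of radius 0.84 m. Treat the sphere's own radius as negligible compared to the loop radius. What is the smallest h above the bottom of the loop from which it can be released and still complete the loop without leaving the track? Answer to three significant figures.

h_min ≈ 2.38 m

With I = (2/3)MR², the ratio k = I/(MR²) is 2/3.
At the top, contact is just lost when gravity alone supplies the centripetal force: Mg = Mv_top²/r, i.e. v_top² = gr.
With ω = v/R, the kinetic energy at speed v is ½(1+k)Mv² = (5/6)Mv².
Energy conservation from release (height h) to the top (height 2r): Mgh = Mg(2r) + (5/6)M·gr.
Thus h_min = 2r + (1+k)r/2 = r(2 + 1.667/2) = 0.84 × 2.833 ≈ 2.38 m.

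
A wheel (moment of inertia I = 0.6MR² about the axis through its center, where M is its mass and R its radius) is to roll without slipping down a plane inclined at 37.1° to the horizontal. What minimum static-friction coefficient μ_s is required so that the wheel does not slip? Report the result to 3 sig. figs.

μ_min ≈ 0.284

With I = 0.6MR², the ratio k = I/(MR²) is 0.6.
Translational: Mg sinθ − f = Ma. Rotational about the CM: fR = Iα = kMRa, so f = kMa.
These give a = g sinθ/(1+k) and the required friction f = kMg sinθ/(1+k).
With N = Mg cosθ, the no-slip condition f ≤ μN gives μ_min = f/N = k tanθ/(1+k).
μ_min = 0.6 × tan37.1° / 1.6 ≈ 0.284.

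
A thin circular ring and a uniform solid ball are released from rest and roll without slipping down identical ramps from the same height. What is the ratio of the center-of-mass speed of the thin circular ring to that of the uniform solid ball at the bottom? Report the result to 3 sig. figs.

v_ratio ≈ 0.837

Each satisfies Mgh = ½(1+k)Mv² with k = I/(MR²), so v ∝ 1/√(1+k).
For the thin circular ring k = 1; for the uniform solid ball k = 0.4.
v₁/v₂ = √((1+k₂)/(1+k₁)) = √(1.4/2) ≈ 0.837.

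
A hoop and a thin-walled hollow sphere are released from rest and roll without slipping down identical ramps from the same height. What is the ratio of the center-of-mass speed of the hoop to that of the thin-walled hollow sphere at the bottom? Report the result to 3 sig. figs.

v_ratio ≈ 0.913

Each satisfies Mgh = ½(1+k)Mv² with k = I/(MR²), so v ∝ 1/√(1+k).
For the hoop k = 1; for the thin-walled hollow sphere k = 2/3.
v₁/v₂ = √((1+k₂)/(1+k₁)) = √(1.667/2) ≈ 0.913.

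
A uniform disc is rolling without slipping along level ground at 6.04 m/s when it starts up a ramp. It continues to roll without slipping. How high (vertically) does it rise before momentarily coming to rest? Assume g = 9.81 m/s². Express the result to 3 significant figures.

With I = (1/2)MR², the ratio k = I/(MR²) is 0.5.
Pure rolling means v = ωR; then KE = ½Mv² + ½I(v/R)² = ½(1+k)Mv² = (3/4)Mv².
At the top the kinetic energy is zero, so (3/4)Mv₀² = Mgh.
Thus h = (1+k)v₀²/(2g) = 1.5 × 6.04² / (2 × 9.81) ≈ 2.79 m.

h ≈ 2.79 m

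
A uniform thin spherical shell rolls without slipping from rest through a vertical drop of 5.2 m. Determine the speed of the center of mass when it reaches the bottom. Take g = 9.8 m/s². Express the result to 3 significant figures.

v ≈ 7.82 m/s

With I = (2/3)MR², the ratio k = I/(MR²) is 2/3.
Rolling without slipping gives ω = v/R, so the total kinetic energy is ½Mv² + ½Iω² = ½(1+k)Mv² = (5/6)Mv².
Setting Mgh = (5/6)Mv² gives v = √(2gh/(1+k)) = √(2·9.8·5.2/1.667) ≈ 7.82 m/s.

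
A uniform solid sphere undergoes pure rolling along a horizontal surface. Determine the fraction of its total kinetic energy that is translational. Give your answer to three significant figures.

With I = (2/5)MR², the ratio k = I/(MR²) is 0.4.
With ω = v/R, KE_trans = ½Mv² and KE_rot = ½Iω² = ½kMv², so KE_total = ½(1+k)Mv².
The translational fraction is therefore 1/(1+k) = 1/1.4 ≈ 0.714.

fraction ≈ 0.714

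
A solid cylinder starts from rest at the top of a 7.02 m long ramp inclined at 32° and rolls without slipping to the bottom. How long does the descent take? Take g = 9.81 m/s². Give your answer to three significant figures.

Here I = (1/2)MR², so the shape factor k = I/(MR²) = 0.5.
Newton's second law down the slope: Mg sinθ − f = Ma. The torque equation fR = Iα (with α = a/R) gives f = kMa.
Hence a = g sinθ/(1+k) = 9.81×sin32°/1.5 = 3.466 m/s².
With constant a from rest, t = √(2L/a) = √(2·7.02/3.466) ≈ 2.01 s.

t ≈ 2.01 s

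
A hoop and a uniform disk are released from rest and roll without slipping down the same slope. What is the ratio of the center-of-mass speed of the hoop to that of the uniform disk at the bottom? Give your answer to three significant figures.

v_ratio ≈ 0.866

Each satisfies Mgh = ½(1+k)Mv² with k = I/(MR²), so v ∝ 1/√(1+k).
For the hoop k = 1; for the uniform disk k = 0.5.
v₁/v₂ = √((1+k₂)/(1+k₁)) = √(1.5/2) ≈ 0.866.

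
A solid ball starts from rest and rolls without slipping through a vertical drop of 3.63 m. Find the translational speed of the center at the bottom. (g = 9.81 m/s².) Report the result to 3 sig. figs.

For this body I = (2/5)MR², i.e. k = I/(MR²) = 0.4.
Since it rolls without slipping, ω = v/R and KE = ½Mv² + ½Iω² = ½(1+k)Mv² = (7/10)Mv².
Energy conservation: Mgh = (7/10)Mv², so v = √(2gh/(1+k)) = √(2 × 9.81 × 3.63 / 1.4) ≈ 7.13 m/s.

v ≈ 7.13 m/s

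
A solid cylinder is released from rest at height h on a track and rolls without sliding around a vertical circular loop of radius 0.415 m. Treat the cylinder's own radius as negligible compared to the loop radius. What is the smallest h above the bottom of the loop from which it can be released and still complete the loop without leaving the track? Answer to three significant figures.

h_min ≈ 1.14 m

The moment of inertia is (1/2)MR², giving k ≡ I/(MR²) = 0.5.
At the top of the loop, the minimum-contact condition is Mg = Mv_top²/r, so v_top² = gr.
With ω = v/R, the kinetic energy at speed v is ½(1+k)Mv² = (3/4)Mv².
Energy conservation from release (height h) to the top (height 2r): Mgh = Mg(2r) + (3/4)M·gr.
Thus h_min = 2r + (1+k)r/2 = r(2 + 1.5/2) = 0.415 × 2.75 ≈ 1.14 m.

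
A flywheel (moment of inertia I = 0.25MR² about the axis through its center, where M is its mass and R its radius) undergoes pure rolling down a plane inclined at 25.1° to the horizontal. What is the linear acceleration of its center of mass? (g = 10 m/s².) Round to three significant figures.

The moment of inertia is 0.25MR², giving k ≡ I/(MR²) = 0.25.
Translational: Mg sinθ − f = Ma. Rotational about the CM: fR = Iα = kMRa, so f = kMa.
Eliminating f: Mg sinθ = (1+k)Ma, so a = g sinθ/(1+k) = 10 × sin25.1° / 1.25 ≈ 3.39 m/s².

a ≈ 3.39 m/s²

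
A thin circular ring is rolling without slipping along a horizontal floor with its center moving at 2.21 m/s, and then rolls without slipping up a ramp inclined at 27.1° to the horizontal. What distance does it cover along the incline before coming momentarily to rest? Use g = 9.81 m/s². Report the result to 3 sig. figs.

Here I = MR², so the shape factor k = I/(MR²) = 1.
Rolling without slipping gives ω = v/R, so the total kinetic energy is ½Mv² + ½Iω² = ½(1+k)Mv² = Mv².
Setting this equal to Mgh gives the vertical rise h = (1+k)v₀²/(2g) = 2×2.21²/(2×9.81) = 0.4979 m.
Along the incline, d = h/sinθ = 0.4979/sin27.1° ≈ 1.09 m.

d ≈ 1.09 m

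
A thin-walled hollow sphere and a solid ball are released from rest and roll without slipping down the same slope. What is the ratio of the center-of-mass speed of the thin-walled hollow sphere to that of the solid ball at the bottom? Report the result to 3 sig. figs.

v_ratio ≈ 0.917

Each satisfies Mgh = ½(1+k)Mv² with k = I/(MR²), so v ∝ 1/√(1+k).
For the thin-walled hollow sphere k = 2/3; for the solid ball k = 0.4.
v₁/v₂ = √((1+k₂)/(1+k₁)) = √(1.4/1.667) ≈ 0.917.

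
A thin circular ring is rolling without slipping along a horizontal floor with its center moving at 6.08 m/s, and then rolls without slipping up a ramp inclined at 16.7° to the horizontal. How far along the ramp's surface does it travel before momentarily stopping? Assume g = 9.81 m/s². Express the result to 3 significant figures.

d ≈ 13.1 m

With I = MR², the ratio k = I/(MR²) is 1.
Rolling without slipping gives ω = v/R, so the total kinetic energy is ½Mv² + ½Iω² = ½(1+k)Mv² = Mv².
Setting this equal to Mgh gives the vertical rise h = (1+k)v₀²/(2g) = 2×6.08²/(2×9.81) = 3.768 m.
Along the incline, d = h/sinθ = 3.768/sin16.7° ≈ 13.1 m.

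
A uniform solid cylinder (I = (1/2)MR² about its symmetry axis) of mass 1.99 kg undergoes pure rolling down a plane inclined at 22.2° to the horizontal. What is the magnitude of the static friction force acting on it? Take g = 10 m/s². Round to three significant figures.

f ≈ 2.51 N

For this body I = (1/2)MR², i.e. k = I/(MR²) = 0.5.
Translational: Mg sinθ − f = Ma. Rotational about the CM: fR = Iα = kMRa, so f = kMa.
Combining, a = g sinθ/(1+k) and f = kMa = kMg sinθ/(1+k).
f = 0.5 × 1.99 × 10 × sin22.2° / 1.5 ≈ 2.51 N.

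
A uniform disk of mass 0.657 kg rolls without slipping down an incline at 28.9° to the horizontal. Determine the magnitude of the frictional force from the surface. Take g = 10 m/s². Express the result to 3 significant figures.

f ≈ 1.06 N

For this body I = (1/2)MR², i.e. k = I/(MR²) = 0.5.
Along the incline Mg sinθ − f = Ma, and torque about the center fR = Iα = kMR²(a/R) gives f = kMa.
Combining, a = g sinθ/(1+k) and f = kMa = kMg sinθ/(1+k).
f = 0.5 × 0.657 × 10 × sin28.9° / 1.5 ≈ 1.06 N.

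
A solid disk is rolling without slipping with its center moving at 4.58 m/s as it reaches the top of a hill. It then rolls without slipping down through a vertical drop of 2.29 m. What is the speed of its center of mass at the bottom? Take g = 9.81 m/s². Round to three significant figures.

v ≈ 7.14 m/s

For this body I = (1/2)MR², i.e. k = I/(MR²) = 0.5.
Rolling without slipping gives ω = v/R, so the total kinetic energy is ½Mv² + ½Iω² = ½(1+k)Mv² = (3/4)Mv².
Energy conservation: (3/4)Mv₀² + Mgh = (3/4)Mv², so v² = v₀² + 2gh/(1+k).
v = √(4.58² + 2×9.81×2.29/1.5) = √50.93 ≈ 7.14 m/s.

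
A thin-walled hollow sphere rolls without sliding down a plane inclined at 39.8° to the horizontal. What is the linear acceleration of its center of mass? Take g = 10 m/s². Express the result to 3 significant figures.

a ≈ 3.84 m/s²

With I = (2/3)MR², the ratio k = I/(MR²) is 2/3.
Translational: Mg sinθ − f = Ma. Rotational about the CM: fR = Iα = kMRa, so f = kMa.
Eliminating f: Mg sinθ = (1+k)Ma, so a = g sinθ/(1+k) = 10 × sin39.8° / 1.667 ≈ 3.84 m/s².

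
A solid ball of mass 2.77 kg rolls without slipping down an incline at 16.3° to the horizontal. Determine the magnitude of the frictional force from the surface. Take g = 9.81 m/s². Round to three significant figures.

Here I = (2/5)MR², so the shape factor k = I/(MR²) = 0.4.
Newton's second law down the slope: Mg sinθ − f = Ma. The torque equation fR = Iα (with α = a/R) gives f = kMa.
Combining, a = g sinθ/(1+k) and f = kMa = kMg sinθ/(1+k).
f = 0.4 × 2.77 × 9.81 × sin16.3° / 1.4 ≈ 2.18 N.

f ≈ 2.18 N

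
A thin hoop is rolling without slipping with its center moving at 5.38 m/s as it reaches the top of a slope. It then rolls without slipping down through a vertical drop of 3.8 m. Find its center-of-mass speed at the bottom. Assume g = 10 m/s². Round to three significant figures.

Here I = MR², so the shape factor k = I/(MR²) = 1.
Since it rolls without slipping, ω = v/R and KE = ½Mv² + ½Iω² = ½(1+k)Mv² = Mv².
Conserving energy between top and bottom: Mv² = Mv₀² + Mgh, hence v² = v₀² + 2gh/(1+k).
v = √(5.38² + 2×10×3.8/2) = √66.94 ≈ 8.18 m/s.

v ≈ 8.18 m/s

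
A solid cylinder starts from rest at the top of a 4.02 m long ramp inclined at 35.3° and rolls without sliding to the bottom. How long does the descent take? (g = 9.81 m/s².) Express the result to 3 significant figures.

t ≈ 1.46 s

For this body I = (1/2)MR², i.e. k = I/(MR²) = 0.5.
Translational: Mg sinθ − f = Ma. Rotational about the CM: fR = Iα = kMRa, so f = kMa.
Hence a = g sinθ/(1+k) = 9.81×sin35.3°/1.5 = 3.779 m/s².
With constant a from rest, t = √(2L/a) = √(2·4.02/3.779) ≈ 1.46 s.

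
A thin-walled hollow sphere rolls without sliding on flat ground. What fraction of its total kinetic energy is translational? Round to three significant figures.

For this body I = (2/3)MR², i.e. k = I/(MR²) = 2/3.
With ω = v/R, KE_trans = ½Mv² and KE_rot = ½Iω² = ½kMv², so KE_total = ½(1+k)Mv².
The translational fraction is therefore 1/(1+k) = 1/1.667 ≈ 0.600.

fraction ≈ 0.600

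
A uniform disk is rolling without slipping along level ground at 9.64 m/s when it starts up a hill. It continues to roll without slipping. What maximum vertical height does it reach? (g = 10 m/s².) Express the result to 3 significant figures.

For this body I = (1/2)MR², i.e. k = I/(MR²) = 0.5.
The rolling condition ω = v/R makes the rotational term ½I(v/R)² = ½kMv², so KE_total = ½(1+k)Mv² = (3/4)Mv².
All of this converts to potential energy at the highest point: (3/4)Mv₀² = Mgh.
Thus h = (1+k)v₀²/(2g) = 1.5 × 9.64² / (2 × 10) ≈ 6.97 m.

h ≈ 6.97 m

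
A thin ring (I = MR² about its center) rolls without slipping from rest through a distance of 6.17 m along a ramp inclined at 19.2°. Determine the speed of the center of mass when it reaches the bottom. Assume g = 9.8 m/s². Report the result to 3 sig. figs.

v ≈ 4.46 m/s

The moment of inertia is MR², giving k ≡ I/(MR²) = 1.
The rolling condition ω = v/R makes the rotational term ½I(v/R)² = ½kMv², so KE_total = ½(1+k)Mv² = Mv².
The vertical drop is h = L sinθ = 6.17 × sin19.2° = 2.029 m.
Setting Mgh = Mv² gives v = √(2gh/(1+k)) = √(2·9.8·2.029/2) ≈ 4.46 m/s.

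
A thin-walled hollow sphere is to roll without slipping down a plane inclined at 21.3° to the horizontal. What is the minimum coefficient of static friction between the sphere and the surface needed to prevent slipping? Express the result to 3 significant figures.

μ_min ≈ 0.156

The moment of inertia is (2/3)MR², giving k ≡ I/(MR²) = 2/3.
Translational: Mg sinθ − f = Ma. Rotational about the CM: fR = Iα = kMRa, so f = kMa.
These give a = g sinθ/(1+k) and the required friction f = kMg sinθ/(1+k).
With N = Mg cosθ, the no-slip condition f ≤ μN gives μ_min = f/N = k tanθ/(1+k).
μ_min = (2/3) × tan21.3° / 1.667 ≈ 0.156.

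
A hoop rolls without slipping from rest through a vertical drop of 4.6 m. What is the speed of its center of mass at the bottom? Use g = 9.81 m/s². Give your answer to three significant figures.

v ≈ 6.72 m/s

The moment of inertia is MR², giving k ≡ I/(MR²) = 1.
Rolling without slipping gives ω = v/R, so the total kinetic energy is ½Mv² + ½Iω² = ½(1+k)Mv² = Mv².
Energy conservation: Mgh = Mv², so v = √(2gh/(1+k)) = √(2 × 9.81 × 4.6 / 2) ≈ 6.72 m/s.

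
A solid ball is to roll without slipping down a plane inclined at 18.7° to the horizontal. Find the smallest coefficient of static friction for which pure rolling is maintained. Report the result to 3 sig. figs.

μ_min ≈ 0.0967

Here I = (2/5)MR², so the shape factor k = I/(MR²) = 0.4.
Newton's second law down the slope: Mg sinθ − f = Ma. The torque equation fR = Iα (with α = a/R) gives f = kMa.
These give a = g sinθ/(1+k) and the required friction f = kMg sinθ/(1+k).
The normal force is N = Mg cosθ, so μ_min = f/N = k tanθ/(1+k).
μ_min = 0.4 × tan18.7° / 1.4 ≈ 0.0967.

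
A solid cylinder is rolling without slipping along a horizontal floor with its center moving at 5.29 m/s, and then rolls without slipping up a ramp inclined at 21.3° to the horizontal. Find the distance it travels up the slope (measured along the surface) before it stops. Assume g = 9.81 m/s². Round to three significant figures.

d ≈ 5.89 m

Here I = (1/2)MR², so the shape factor k = I/(MR²) = 0.5.
Rolling without slipping gives ω = v/R, so the total kinetic energy is ½Mv² + ½Iω² = ½(1+k)Mv² = (3/4)Mv².
Setting this equal to Mgh gives the vertical rise h = (1+k)v₀²/(2g) = 1.5×5.29²/(2×9.81) = 2.139 m.
Along the incline, d = h/sinθ = 2.139/sin21.3° ≈ 5.89 m.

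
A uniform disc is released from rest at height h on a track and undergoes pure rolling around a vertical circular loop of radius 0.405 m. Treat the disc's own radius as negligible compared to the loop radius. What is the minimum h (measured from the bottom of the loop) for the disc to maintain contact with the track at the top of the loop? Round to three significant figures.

h_min ≈ 1.11 m

Here I = (1/2)MR², so the shape factor k = I/(MR²) = 0.5.
At the top, contact is just lost when gravity alone supplies the centripetal force: Mg = Mv_top²/r, i.e. v_top² = gr.
With ω = v/R, the kinetic energy at speed v is ½(1+k)Mv² = (3/4)Mv².
Energy conservation from release (height h) to the top (height 2r): Mgh = Mg(2r) + (3/4)M·gr.
Thus h_min = 2r + (1+k)r/2 = r(2 + 1.5/2) = 0.405 × 2.75 ≈ 1.11 m.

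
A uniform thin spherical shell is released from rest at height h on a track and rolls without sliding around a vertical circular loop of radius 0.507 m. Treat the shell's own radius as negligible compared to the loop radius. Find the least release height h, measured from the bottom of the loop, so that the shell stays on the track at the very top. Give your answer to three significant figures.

For this body I = (2/3)MR², i.e. k = I/(MR²) = 2/3.
At the top of the loop, the minimum-contact condition is Mg = Mv_top²/r, so v_top² = gr.
With ω = v/R, the kinetic energy at speed v is ½(1+k)Mv² = (5/6)Mv².
Energy conservation from release (height h) to the top (height 2r): Mgh = Mg(2r) + (5/6)M·gr.
Thus h_min = 2r + (1+k)r/2 = r(2 + 1.667/2) = 0.507 × 2.833 ≈ 1.44 m.

h_min ≈ 1.44 m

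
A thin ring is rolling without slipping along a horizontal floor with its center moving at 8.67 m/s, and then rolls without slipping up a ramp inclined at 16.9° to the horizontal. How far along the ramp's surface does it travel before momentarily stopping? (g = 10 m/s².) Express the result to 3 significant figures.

d ≈ 25.9 m

Here I = MR², so the shape factor k = I/(MR²) = 1.
Rolling without slipping gives ω = v/R, so the total kinetic energy is ½Mv² + ½Iω² = ½(1+k)Mv² = Mv².
Setting this equal to Mgh gives the vertical rise h = (1+k)v₀²/(2g) = 2×8.67²/(2×10) = 7.517 m.
The distance along the slope is d = h/sinθ = 7.517/sin16.9° ≈ 25.9 m.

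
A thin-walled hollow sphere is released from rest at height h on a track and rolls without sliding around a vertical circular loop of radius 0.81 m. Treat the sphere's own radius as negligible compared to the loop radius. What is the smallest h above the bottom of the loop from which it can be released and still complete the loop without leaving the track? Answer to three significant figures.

h_min ≈ 2.30 m

The moment of inertia is (2/3)MR², giving k ≡ I/(MR²) = 2/3.
At the top of the loop, the minimum-contact condition is Mg = Mv_top²/r, so v_top² = gr.
With ω = v/R, the kinetic energy at speed v is ½(1+k)Mv² = (5/6)Mv².
Energy conservation from release (height h) to the top (height 2r): Mgh = Mg(2r) + (5/6)M·gr.
Thus h_min = 2r + (1+k)r/2 = r(2 + 1.667/2) = 0.81 × 2.833 ≈ 2.30 m.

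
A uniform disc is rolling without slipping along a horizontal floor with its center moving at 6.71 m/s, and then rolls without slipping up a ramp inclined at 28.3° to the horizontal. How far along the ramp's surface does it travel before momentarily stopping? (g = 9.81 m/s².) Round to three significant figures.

d ≈ 7.26 m

The moment of inertia is (1/2)MR², giving k ≡ I/(MR²) = 0.5.
Since it rolls without slipping, ω = v/R and KE = ½Mv² + ½Iω² = ½(1+k)Mv² = (3/4)Mv².
Setting this equal to Mgh gives the vertical rise h = (1+k)v₀²/(2g) = 1.5×6.71²/(2×9.81) = 3.442 m.
The distance along the slope is d = h/sinθ = 3.442/sin28.3° ≈ 7.26 m.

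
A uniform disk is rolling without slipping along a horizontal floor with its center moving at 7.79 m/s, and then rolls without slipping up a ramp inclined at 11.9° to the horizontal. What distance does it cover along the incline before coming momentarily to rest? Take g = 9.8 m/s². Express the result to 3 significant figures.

d ≈ 22.5 m

With I = (1/2)MR², the ratio k = I/(MR²) is 0.5.
The rolling condition ω = v/R makes the rotational term ½I(v/R)² = ½kMv², so KE_total = ½(1+k)Mv² = (3/4)Mv².
Setting this equal to Mgh gives the vertical rise h = (1+k)v₀²/(2g) = 1.5×7.79²/(2×9.8) = 4.644 m.
The distance along the slope is d = h/sinθ = 4.644/sin11.9° ≈ 22.5 m.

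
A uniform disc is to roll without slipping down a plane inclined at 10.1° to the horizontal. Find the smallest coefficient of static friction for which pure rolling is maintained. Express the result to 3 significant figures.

μ_min ≈ 0.0594

With I = (1/2)MR², the ratio k = I/(MR²) is 0.5.
Translational: Mg sinθ − f = Ma. Rotational about the CM: fR = Iα = kMRa, so f = kMa.
These give a = g sinθ/(1+k) and the required friction f = kMg sinθ/(1+k).
With N = Mg cosθ, the no-slip condition f ≤ μN gives μ_min = f/N = k tanθ/(1+k).
μ_min = 0.5 × tan10.1° / 1.5 ≈ 0.0594.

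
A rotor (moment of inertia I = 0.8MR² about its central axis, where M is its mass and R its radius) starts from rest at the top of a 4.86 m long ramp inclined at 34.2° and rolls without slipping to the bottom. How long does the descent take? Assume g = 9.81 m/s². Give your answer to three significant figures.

For this body I = 0.8MR², i.e. k = I/(MR²) = 0.8.
Newton's second law down the slope: Mg sinθ − f = Ma. The torque equation fR = Iα (with α = a/R) gives f = kMa.
Hence a = g sinθ/(1+k) = 9.81×sin34.2°/1.8 = 3.063 m/s².
Starting from rest, L = ½at², so t = √(2L/a) = √(2×4.86/3.063) ≈ 1.78 s.

t ≈ 1.78 s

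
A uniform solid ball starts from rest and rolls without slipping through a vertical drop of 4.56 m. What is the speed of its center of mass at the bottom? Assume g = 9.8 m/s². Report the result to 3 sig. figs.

For this body I = (2/5)MR², i.e. k = I/(MR²) = 0.4.
Pure rolling means v = ωR; then KE = ½Mv² + ½I(v/R)² = ½(1+k)Mv² = (7/10)Mv².
Energy conservation: Mgh = (7/10)Mv², so v = √(2gh/(1+k)) = √(2 × 9.8 × 4.56 / 1.4) ≈ 7.99 m/s.

v ≈ 7.99 m/s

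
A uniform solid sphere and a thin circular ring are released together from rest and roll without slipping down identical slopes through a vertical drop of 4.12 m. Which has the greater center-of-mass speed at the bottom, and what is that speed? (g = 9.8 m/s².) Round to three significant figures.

For rolling without slipping, Mgh = ½(1+k)Mv² where k = I/(MR²), so v = √(2gh/(1+k)).
Uniform solid sphere: k = 0.4, giving v = √(2×9.8×4.12/1.4) = 7.595 m/s.
Thin circular ring: k = 1, giving v = √(2×9.8×4.12/2) = 6.354 m/s.
The smaller k wins: the uniform solid sphere, at ≈ 7.59 m/s.

the uniform solid sphere, at v ≈ 7.59 m/s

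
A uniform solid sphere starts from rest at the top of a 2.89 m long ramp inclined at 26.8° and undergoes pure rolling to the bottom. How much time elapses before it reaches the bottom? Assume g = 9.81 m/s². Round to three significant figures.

Here I = (2/5)MR², so the shape factor k = I/(MR²) = 0.4.
Translational: Mg sinθ − f = Ma. Rotational about the CM: fR = Iα = kMRa, so f = kMa.
Hence a = g sinθ/(1+k) = 9.81×sin26.8°/1.4 = 3.159 m/s².
With constant a from rest, t = √(2L/a) = √(2·2.89/3.159) ≈ 1.35 s.

t ≈ 1.35 s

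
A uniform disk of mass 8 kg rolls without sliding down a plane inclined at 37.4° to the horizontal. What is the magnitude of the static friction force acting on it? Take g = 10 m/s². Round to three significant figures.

f ≈ 16.2 N

The moment of inertia is (1/2)MR², giving k ≡ I/(MR²) = 0.5.
Translational: Mg sinθ − f = Ma. Rotational about the CM: fR = Iα = kMRa, so f = kMa.
Combining, a = g sinθ/(1+k) and f = kMa = kMg sinθ/(1+k).
f = 0.5 × 8 × 10 × sin37.4° / 1.5 ≈ 16.2 N.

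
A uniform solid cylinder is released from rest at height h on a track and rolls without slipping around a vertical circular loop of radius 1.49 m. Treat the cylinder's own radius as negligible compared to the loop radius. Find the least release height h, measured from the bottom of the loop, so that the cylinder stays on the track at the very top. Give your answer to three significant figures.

h_min ≈ 4.10 m

Here I = (1/2)MR², so the shape factor k = I/(MR²) = 0.5.
At the top, contact is just lost when gravity alone supplies the centripetal force: Mg = Mv_top²/r, i.e. v_top² = gr.
With ω = v/R, the kinetic energy at speed v is ½(1+k)Mv² = (3/4)Mv².
Energy conservation from release (height h) to the top (height 2r): Mgh = Mg(2r) + (3/4)M·gr.
Thus h_min = 2r + (1+k)r/2 = r(2 + 1.5/2) = 1.49 × 2.75 ≈ 4.10 m.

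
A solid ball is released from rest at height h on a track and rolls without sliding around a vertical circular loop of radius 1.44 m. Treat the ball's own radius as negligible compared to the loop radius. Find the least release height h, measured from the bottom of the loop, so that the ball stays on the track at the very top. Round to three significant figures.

With I = (2/5)MR², the ratio k = I/(MR²) is 0.4.
At the top, contact is just lost when gravity alone supplies the centripetal force: Mg = Mv_top²/r, i.e. v_top² = gr.
With ω = v/R, the kinetic energy at speed v is ½(1+k)Mv² = (7/10)Mv².
Energy conservation from release (height h) to the top (height 2r): Mgh = Mg(2r) + (7/10)M·gr.
Thus h_min = 2r + (1+k)r/2 = r(2 + 1.4/2) = 1.44 × 2.7 ≈ 3.89 m.

h_min ≈ 3.89 m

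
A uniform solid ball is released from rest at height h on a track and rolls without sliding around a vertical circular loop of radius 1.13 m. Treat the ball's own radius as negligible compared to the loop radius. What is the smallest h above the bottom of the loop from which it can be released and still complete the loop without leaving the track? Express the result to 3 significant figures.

h_min ≈ 3.05 m

The moment of inertia is (2/5)MR², giving k ≡ I/(MR²) = 0.4.
At the top, contact is just lost when gravity alone supplies the centripetal force: Mg = Mv_top²/r, i.e. v_top² = gr.
With ω = v/R, the kinetic energy at speed v is ½(1+k)Mv² = (7/10)Mv².
Energy conservation from release (height h) to the top (height 2r): Mgh = Mg(2r) + (7/10)M·gr.
Thus h_min = 2r + (1+k)r/2 = r(2 + 1.4/2) = 1.13 × 2.7 ≈ 3.05 m.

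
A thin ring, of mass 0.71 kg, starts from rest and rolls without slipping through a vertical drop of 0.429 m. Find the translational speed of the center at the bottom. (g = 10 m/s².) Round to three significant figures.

With I = MR², the ratio k = I/(MR²) is 1.
Pure rolling means v = ωR; then KE = ½Mv² + ½I(v/R)² = ½(1+k)Mv² = Mv².
Setting Mgh = Mv² gives v = √(2gh/(1+k)) = √(2·10·0.429/2) ≈ 2.07 m/s.

v ≈ 2.07 m/s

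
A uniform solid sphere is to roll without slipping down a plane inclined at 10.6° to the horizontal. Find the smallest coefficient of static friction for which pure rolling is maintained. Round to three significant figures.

Here I = (2/5)MR², so the shape factor k = I/(MR²) = 0.4.
Translational: Mg sinθ − f = Ma. Rotational about the CM: fR = Iα = kMRa, so f = kMa.
These give a = g sinθ/(1+k) and the required friction f = kMg sinθ/(1+k).
With N = Mg cosθ, the no-slip condition f ≤ μN gives μ_min = f/N = k tanθ/(1+k).
μ_min = 0.4 × tan10.6° / 1.4 ≈ 0.0535.

μ_min ≈ 0.0535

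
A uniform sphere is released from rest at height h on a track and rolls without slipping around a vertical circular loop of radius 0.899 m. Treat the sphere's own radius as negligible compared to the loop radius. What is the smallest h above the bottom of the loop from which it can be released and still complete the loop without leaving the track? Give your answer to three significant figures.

h_min ≈ 2.43 m

The moment of inertia is (2/5)MR², giving k ≡ I/(MR²) = 0.4.
At the top of the loop, the minimum-contact condition is Mg = Mv_top²/r, so v_top² = gr.
With ω = v/R, the kinetic energy at speed v is ½(1+k)Mv² = (7/10)Mv².
Energy conservation from release (height h) to the top (height 2r): Mgh = Mg(2r) + (7/10)M·gr.
Thus h_min = 2r + (1+k)r/2 = r(2 + 1.4/2) = 0.899 × 2.7 ≈ 2.43 m.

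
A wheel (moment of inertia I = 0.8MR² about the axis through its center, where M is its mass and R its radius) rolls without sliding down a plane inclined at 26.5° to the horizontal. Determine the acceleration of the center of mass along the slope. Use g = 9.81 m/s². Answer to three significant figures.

a ≈ 2.43 m/s²

For this body I = 0.8MR², i.e. k = I/(MR²) = 0.8.
Newton's second law down the slope: Mg sinθ − f = Ma. The torque equation fR = Iα (with α = a/R) gives f = kMa.
Eliminating f: Mg sinθ = (1+k)Ma, so a = g sinθ/(1+k) = 9.81 × sin26.5° / 1.8 ≈ 2.43 m/s².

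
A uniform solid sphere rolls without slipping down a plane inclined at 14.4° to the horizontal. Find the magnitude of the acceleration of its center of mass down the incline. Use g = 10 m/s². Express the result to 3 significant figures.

a ≈ 1.78 m/s²

With I = (2/5)MR², the ratio k = I/(MR²) is 0.4.
Along the incline Mg sinθ − f = Ma, and torque about the center fR = Iα = kMR²(a/R) gives f = kMa.
Eliminating f: Mg sinθ = (1+k)Ma, so a = g sinθ/(1+k) = 10 × sin14.4° / 1.4 ≈ 1.78 m/s².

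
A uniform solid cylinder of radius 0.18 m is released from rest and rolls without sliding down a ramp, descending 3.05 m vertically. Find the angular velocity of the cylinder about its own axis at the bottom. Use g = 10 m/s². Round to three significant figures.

With I = (1/2)MR², the ratio k = I/(MR²) is 0.5.
Rolling without slipping gives ω = v/R, so the total kinetic energy is ½Mv² + ½Iω² = ½(1+k)Mv² = (3/4)Mv².
Energy conservation Mgh = ½(1+k)Mv² gives v = √(2gh/(1+k)) = √(2 × 10 × 3.05 / 1.5) = 6.377 m/s.
Then ω = v/R = 6.377 / 0.18 ≈ 35.4 rad/s.

ω ≈ 35.4 rad/s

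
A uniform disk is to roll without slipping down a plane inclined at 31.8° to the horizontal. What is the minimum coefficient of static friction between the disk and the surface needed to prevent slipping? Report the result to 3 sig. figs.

μ_min ≈ 0.207

Here I = (1/2)MR², so the shape factor k = I/(MR²) = 0.5.
Newton's second law down the slope: Mg sinθ − f = Ma. The torque equation fR = Iα (with α = a/R) gives f = kMa.
These give a = g sinθ/(1+k) and the required friction f = kMg sinθ/(1+k).
The normal force is N = Mg cosθ, so μ_min = f/N = k tanθ/(1+k).
μ_min = 0.5 × tan31.8° / 1.5 ≈ 0.207.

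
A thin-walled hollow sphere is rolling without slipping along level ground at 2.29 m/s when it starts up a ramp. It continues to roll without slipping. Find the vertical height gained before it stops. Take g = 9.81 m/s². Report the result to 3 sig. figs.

With I = (2/3)MR², the ratio k = I/(MR²) is 2/3.
Rolling without slipping gives ω = v/R, so the total kinetic energy is ½Mv² + ½Iω² = ½(1+k)Mv² = (5/6)Mv².
At the top the kinetic energy is zero, so (5/6)Mv₀² = Mgh.
Thus h = (1+k)v₀²/(2g) = 1.667 × 2.29² / (2 × 9.81) ≈ 0.445 m.

h ≈ 0.445 m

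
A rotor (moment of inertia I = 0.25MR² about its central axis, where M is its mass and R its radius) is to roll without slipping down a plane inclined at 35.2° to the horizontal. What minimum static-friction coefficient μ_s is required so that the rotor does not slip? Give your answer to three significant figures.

μ_min ≈ 0.141

For this body I = 0.25MR², i.e. k = I/(MR²) = 0.25.
Newton's second law down the slope: Mg sinθ − f = Ma. The torque equation fR = Iα (with α = a/R) gives f = kMa.
These give a = g sinθ/(1+k) and the required friction f = kMg sinθ/(1+k).
With N = Mg cosθ, the no-slip condition f ≤ μN gives μ_min = f/N = k tanθ/(1+k).
μ_min = 0.25 × tan35.2° / 1.25 ≈ 0.141.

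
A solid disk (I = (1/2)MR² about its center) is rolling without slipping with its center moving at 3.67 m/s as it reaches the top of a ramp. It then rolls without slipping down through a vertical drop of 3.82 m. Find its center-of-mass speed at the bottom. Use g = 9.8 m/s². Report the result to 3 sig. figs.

v ≈ 7.96 m/s

For this body I = (1/2)MR², i.e. k = I/(MR²) = 0.5.
Pure rolling means v = ωR; then KE = ½Mv² + ½I(v/R)² = ½(1+k)Mv² = (3/4)Mv².
Conserving energy between top and bottom: (3/4)Mv² = (3/4)Mv₀² + Mgh, hence v² = v₀² + 2gh/(1+k).
v = √(3.67² + 2×9.8×3.82/1.5) = √63.38 ≈ 7.96 m/s.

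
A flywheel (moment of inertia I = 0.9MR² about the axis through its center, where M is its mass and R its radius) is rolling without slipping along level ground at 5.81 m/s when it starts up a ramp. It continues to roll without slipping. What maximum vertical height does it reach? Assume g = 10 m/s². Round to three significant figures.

Here I = 0.9MR², so the shape factor k = I/(MR²) = 0.9.
The rolling condition ω = v/R makes the rotational term ½I(v/R)² = ½kMv², so KE_total = ½(1+k)Mv² = (19/20)Mv².
At the top the kinetic energy is zero, so (19/20)Mv₀² = Mgh.
Thus h = (1+k)v₀²/(2g) = 1.9 × 5.81² / (2 × 10) ≈ 3.21 m.

h ≈ 3.21 m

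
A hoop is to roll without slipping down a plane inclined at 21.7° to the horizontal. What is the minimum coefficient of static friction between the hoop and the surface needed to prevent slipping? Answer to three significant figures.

μ_min ≈ 0.199

The moment of inertia is MR², giving k ≡ I/(MR²) = 1.
Translational: Mg sinθ − f = Ma. Rotational about the CM: fR = Iα = kMRa, so f = kMa.
These give a = g sinθ/(1+k) and the required friction f = kMg sinθ/(1+k).
The normal force is N = Mg cosθ, so μ_min = f/N = k tanθ/(1+k).
μ_min = 1 × tan21.7° / 2 ≈ 0.199.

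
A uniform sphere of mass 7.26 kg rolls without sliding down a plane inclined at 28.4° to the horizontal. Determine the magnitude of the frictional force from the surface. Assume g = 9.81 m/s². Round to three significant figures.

f ≈ 9.68 N

For this body I = (2/5)MR², i.e. k = I/(MR²) = 0.4.
Along the incline Mg sinθ − f = Ma, and torque about the center fR = Iα = kMR²(a/R) gives f = kMa.
Combining, a = g sinθ/(1+k) and f = kMa = kMg sinθ/(1+k).
f = 0.4 × 7.26 × 9.81 × sin28.4° / 1.4 ≈ 9.68 N.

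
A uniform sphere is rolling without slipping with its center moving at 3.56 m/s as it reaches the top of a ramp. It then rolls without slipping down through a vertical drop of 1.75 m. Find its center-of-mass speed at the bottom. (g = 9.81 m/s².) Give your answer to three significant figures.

v ≈ 6.10 m/s

For this body I = (2/5)MR², i.e. k = I/(MR²) = 0.4.
Pure rolling means v = ωR; then KE = ½Mv² + ½I(v/R)² = ½(1+k)Mv² = (7/10)Mv².
Energy conservation: (7/10)Mv₀² + Mgh = (7/10)Mv², so v² = v₀² + 2gh/(1+k).
v = √(3.56² + 2×9.81×1.75/1.4) = √37.2 ≈ 6.10 m/s.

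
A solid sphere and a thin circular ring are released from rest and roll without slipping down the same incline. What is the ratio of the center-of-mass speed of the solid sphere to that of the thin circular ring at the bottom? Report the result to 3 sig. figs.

v_ratio ≈ 1.20

Each satisfies Mgh = ½(1+k)Mv² with k = I/(MR²), so v ∝ 1/√(1+k).
For the solid sphere k = 0.4; for the thin circular ring k = 1.
v₁/v₂ = √((1+k₂)/(1+k₁)) = √(2/1.4) ≈ 1.20.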